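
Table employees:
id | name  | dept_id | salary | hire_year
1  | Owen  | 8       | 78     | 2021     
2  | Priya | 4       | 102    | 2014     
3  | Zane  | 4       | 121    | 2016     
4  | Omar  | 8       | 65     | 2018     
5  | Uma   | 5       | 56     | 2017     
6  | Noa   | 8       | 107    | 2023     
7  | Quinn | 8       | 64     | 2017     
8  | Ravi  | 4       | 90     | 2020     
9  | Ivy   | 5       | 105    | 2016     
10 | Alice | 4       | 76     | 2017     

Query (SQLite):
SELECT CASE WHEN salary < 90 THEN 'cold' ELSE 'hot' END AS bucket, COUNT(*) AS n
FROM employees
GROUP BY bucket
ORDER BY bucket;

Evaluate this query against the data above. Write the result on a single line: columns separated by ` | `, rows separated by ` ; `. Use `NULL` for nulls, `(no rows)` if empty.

Bucket rows by salary < 90 → 'cold' else 'hot'; count each bucket.

cold | 5 ; hot | 5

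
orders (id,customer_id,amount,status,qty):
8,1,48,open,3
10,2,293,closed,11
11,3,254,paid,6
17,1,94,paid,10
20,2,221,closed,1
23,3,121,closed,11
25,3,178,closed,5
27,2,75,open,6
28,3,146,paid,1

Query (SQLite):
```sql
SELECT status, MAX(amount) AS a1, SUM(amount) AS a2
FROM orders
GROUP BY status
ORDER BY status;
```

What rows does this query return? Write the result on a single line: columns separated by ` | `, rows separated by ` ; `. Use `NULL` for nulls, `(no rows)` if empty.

closed | 293 | 813 ; open | 75 | 123 ; paid | 254 | 494

Group orders by status.
Per group compute: MAX(amount), SUM(amount).
  closed: ids {10, 20, 23, 25} → MAX(amount)=293, SUM(amount)=813
  open: ids {8, 27} → MAX(amount)=75, SUM(amount)=123
  paid: ids {11, 17, 28} → MAX(amount)=254, SUM(amount)=494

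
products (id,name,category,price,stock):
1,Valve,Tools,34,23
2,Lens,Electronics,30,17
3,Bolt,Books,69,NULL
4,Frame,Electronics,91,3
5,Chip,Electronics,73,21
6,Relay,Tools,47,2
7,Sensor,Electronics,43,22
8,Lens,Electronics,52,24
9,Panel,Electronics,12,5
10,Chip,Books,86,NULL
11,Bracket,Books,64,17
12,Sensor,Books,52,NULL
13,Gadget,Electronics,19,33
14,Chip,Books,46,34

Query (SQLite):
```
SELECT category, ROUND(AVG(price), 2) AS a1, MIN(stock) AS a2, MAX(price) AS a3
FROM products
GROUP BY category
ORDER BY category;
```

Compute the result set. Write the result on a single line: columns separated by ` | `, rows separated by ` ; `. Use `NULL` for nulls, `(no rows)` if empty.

Books | 63.4 | 17 | 86 ; Electronics | 45.71 | 3 | 91 ; Tools | 40.5 | 2 | 47

Group products by category.
Per group compute: ROUND(AVG(price), 2), MIN(stock), MAX(price).
  Books: ids {3, 10, 11, 12, 14} → ROUND(AVG(price), 2)=63.4, MIN(stock)=17, MAX(price)=86
  Electronics: ids {2, 4, 5, 7, 8, 9, 13} → ROUND(AVG(price), 2)=45.71, MIN(stock)=3, MAX(price)=91
  Tools: ids {1, 6} → ROUND(AVG(price), 2)=40.5, MIN(stock)=2, MAX(price)=47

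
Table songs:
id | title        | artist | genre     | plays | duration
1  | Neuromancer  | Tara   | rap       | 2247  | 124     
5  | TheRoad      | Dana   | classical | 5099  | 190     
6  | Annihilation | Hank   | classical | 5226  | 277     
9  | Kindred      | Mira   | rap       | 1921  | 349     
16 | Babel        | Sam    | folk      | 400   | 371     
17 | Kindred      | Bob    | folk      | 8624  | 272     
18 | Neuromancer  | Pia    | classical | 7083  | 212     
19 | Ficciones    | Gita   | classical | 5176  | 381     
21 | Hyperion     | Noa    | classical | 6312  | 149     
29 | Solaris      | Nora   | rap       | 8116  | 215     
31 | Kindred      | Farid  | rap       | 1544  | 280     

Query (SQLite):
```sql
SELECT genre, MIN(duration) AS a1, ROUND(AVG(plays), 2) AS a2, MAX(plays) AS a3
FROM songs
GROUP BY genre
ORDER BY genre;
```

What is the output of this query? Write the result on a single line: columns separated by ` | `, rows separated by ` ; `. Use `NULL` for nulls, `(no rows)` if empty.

classical | 149 | 5779.2 | 7083 ; folk | 272 | 4512 | 8624 ; rap | 124 | 3457 | 8116

Group songs by genre.
Per group compute: MIN(duration), ROUND(AVG(plays), 2), MAX(plays).
  classical: ids {5, 6, 18, 19, 21} → MIN(duration)=149, ROUND(AVG(plays), 2)=5779.2, MAX(plays)=7083
  folk: ids {16, 17} → MIN(duration)=272, ROUND(AVG(plays), 2)=4512, MAX(plays)=8624
  rap: ids {1, 9, 29, 31} → MIN(duration)=124, ROUND(AVG(plays), 2)=3457, MAX(plays)=8116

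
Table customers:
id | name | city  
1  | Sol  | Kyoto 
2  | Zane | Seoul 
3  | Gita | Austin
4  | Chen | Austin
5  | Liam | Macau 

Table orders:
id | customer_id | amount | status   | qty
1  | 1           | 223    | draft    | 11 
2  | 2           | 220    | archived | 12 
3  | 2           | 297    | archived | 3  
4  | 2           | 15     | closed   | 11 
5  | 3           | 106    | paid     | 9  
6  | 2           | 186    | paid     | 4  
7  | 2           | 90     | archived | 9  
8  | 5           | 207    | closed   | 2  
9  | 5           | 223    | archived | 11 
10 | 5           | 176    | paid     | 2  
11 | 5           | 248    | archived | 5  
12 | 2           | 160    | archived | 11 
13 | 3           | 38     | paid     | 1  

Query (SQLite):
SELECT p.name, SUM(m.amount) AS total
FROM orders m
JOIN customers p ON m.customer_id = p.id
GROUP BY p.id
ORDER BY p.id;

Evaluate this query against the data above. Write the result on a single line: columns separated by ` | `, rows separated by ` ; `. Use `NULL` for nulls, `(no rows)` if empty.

Join each orders row to its customers via customer_id.
Group joined rows by customers.id; compute SUM(m.amount) per group.
  1: ids {1} → SUM(m.amount)=223
  2: ids {2, 3, 4, 6, 7, 12} → SUM(m.amount)=968
  3: ids {5, 13} → SUM(m.amount)=144
  5: ids {8, 9, 10, 11} → SUM(m.amount)=854

Sol | 223 ; Zane | 968 ; Gita | 144 ; Liam | 854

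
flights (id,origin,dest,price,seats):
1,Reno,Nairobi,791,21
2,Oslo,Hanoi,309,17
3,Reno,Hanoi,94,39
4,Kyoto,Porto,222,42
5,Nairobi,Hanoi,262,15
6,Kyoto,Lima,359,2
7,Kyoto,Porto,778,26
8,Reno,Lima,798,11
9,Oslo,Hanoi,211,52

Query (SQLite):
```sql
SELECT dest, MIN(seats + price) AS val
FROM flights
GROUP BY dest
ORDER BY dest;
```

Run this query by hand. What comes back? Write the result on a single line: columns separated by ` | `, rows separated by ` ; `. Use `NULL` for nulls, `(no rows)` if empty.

Hanoi | 133 ; Lima | 361 ; Nairobi | 812 ; Porto | 264

For each row compute seats + price.
Group by dest; take MIN of the expression per group.
  Hanoi: ids {2, 3, 5, 9} → MIN(seats + price)=133
  Lima: ids {6, 8} → MIN(seats + price)=361
  Nairobi: ids {1} → MIN(seats + price)=812
  Porto: ids {4, 7} → MIN(seats + price)=264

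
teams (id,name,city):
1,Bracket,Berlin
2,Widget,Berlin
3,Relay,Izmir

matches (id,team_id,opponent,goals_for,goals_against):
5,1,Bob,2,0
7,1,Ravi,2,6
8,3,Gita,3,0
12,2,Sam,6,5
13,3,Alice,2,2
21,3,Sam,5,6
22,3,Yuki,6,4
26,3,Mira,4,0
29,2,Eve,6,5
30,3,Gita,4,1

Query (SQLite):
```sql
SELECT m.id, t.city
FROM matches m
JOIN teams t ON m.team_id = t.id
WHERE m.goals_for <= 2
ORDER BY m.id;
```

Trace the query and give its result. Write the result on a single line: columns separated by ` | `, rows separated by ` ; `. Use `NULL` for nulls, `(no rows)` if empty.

5 | Berlin ; 7 | Berlin ; 13 | Izmir

Each matches row matches the teams row where team_id = teams.id.
Then keep rows with m.goals_for <= 2.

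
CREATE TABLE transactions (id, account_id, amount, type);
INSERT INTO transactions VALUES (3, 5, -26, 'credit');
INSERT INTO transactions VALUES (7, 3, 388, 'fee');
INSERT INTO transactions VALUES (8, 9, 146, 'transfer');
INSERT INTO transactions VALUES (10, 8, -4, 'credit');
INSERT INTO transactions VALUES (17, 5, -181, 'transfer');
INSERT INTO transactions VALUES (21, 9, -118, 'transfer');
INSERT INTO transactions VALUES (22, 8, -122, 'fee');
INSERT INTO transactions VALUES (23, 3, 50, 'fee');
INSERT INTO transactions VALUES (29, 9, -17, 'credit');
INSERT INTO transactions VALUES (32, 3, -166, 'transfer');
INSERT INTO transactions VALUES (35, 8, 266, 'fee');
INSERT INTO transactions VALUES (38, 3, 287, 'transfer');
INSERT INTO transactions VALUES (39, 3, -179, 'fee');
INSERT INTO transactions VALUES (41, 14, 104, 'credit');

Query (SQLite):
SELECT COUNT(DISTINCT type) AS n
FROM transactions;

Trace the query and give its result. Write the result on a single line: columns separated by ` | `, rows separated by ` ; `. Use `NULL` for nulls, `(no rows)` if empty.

3

Count distinct non-NULL type values.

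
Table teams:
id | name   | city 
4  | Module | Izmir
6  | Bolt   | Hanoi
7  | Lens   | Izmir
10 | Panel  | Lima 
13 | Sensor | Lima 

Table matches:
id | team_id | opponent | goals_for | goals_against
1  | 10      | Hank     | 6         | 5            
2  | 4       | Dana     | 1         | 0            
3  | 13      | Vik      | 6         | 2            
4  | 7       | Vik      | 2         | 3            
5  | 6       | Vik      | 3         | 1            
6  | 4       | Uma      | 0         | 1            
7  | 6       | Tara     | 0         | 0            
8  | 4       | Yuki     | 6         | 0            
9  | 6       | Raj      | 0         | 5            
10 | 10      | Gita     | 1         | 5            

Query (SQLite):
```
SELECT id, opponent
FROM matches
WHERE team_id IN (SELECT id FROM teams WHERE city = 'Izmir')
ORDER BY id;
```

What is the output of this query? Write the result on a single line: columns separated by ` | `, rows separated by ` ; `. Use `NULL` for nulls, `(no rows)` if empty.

Inner query: teams.id where city = 'Izmir'.
Outer: keep matches rows whose team_id is in that set.
Inner query → {4, 7}

2 | Dana ; 4 | Vik ; 6 | Uma ; 8 | Yuki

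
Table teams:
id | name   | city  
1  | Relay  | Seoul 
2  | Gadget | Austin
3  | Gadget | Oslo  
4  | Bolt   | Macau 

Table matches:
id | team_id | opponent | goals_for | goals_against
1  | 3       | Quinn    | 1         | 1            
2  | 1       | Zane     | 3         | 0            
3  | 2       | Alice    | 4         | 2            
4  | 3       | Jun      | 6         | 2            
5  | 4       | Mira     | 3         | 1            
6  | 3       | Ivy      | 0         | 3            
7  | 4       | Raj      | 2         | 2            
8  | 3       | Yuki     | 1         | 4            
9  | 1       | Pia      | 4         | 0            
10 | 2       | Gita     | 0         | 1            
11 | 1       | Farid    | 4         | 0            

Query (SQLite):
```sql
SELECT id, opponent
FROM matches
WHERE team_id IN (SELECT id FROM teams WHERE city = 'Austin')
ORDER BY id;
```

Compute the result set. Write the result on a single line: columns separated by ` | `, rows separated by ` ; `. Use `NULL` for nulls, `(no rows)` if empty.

3 | Alice ; 10 | Gita

Inner query: teams.id where city = 'Austin'.
Outer: keep matches rows whose team_id is in that set.
Inner query → {2}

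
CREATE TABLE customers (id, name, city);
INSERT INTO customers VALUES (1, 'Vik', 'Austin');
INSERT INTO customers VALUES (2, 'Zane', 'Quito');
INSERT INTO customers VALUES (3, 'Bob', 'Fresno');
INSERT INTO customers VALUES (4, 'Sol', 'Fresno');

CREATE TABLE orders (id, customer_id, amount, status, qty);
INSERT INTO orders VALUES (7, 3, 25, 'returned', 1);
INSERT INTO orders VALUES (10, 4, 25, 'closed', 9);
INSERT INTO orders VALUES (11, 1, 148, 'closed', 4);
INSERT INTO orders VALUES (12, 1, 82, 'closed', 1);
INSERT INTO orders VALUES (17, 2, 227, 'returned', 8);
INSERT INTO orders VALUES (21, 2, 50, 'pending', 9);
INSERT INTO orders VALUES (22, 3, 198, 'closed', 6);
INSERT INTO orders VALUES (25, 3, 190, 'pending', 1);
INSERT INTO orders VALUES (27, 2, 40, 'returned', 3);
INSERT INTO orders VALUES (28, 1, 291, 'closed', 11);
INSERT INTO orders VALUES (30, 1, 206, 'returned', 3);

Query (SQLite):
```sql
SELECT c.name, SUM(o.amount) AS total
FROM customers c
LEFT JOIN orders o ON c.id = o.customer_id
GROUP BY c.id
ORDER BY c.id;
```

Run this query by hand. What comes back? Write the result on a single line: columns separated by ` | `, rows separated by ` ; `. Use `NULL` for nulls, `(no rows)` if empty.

LEFT JOIN keeps every customers row; unmatched ones get NULL for orders columns.
Group by customers.id and compute SUM(o.amount). SUM over an all-NULL group is NULL.
  1: ids {11, 12, 28, 30} → SUM(o.amount)=727
  2: ids {17, 21, 27} → SUM(o.amount)=317
  3: ids {7, 22, 25} → SUM(o.amount)=413
  4: ids {10} → SUM(o.amount)=25

Vik | 727 ; Zane | 317 ; Bob | 413 ; Sol | 25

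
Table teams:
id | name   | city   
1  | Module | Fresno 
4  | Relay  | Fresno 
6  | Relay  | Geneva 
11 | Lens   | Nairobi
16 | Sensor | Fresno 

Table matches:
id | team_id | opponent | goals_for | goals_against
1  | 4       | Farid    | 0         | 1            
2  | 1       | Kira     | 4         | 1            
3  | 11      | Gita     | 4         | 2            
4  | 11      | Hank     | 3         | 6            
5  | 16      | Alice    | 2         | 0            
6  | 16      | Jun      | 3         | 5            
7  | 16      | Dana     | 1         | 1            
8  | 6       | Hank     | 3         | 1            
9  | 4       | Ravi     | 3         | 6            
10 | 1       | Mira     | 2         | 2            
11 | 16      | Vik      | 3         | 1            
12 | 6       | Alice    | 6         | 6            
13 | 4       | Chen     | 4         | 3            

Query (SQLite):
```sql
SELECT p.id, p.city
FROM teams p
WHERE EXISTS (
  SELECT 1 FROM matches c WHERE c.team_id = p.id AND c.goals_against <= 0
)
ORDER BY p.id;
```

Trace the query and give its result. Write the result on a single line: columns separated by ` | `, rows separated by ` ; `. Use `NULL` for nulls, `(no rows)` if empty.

16 | Fresno

For each teams row, check whether any matches with matching team_id has goals_against <= 0.
Keep rows where that is true.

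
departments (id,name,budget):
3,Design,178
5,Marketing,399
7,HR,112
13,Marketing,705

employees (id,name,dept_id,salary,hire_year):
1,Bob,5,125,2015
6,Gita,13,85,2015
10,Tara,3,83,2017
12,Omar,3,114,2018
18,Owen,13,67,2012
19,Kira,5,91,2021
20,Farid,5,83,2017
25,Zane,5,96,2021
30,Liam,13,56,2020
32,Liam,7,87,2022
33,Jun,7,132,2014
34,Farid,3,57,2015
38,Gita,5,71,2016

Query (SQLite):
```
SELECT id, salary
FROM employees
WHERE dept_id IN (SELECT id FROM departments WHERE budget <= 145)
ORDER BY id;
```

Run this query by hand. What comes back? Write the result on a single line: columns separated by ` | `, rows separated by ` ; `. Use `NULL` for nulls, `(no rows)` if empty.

32 | 87 ; 33 | 132

Inner query: departments.id where budget <= 145.
Outer: keep employees rows whose dept_id is in that set.
Inner query → {7}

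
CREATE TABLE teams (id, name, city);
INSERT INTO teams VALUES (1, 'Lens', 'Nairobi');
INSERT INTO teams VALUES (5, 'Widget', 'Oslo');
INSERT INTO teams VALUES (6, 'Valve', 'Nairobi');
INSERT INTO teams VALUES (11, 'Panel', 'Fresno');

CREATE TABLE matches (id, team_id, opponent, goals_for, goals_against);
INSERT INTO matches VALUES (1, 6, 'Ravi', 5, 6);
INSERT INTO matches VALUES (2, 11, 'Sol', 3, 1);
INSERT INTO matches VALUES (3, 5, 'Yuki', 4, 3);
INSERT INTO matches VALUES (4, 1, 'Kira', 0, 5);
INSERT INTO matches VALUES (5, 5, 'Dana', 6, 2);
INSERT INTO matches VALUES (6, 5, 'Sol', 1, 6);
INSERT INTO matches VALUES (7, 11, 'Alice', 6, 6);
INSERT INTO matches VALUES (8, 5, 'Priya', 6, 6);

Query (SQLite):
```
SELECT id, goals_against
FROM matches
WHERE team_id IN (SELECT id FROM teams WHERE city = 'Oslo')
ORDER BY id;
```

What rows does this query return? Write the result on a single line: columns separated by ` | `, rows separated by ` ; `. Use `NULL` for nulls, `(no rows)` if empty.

Inner query: teams.id where city = 'Oslo'.
Outer: keep matches rows whose team_id is in that set.
Inner query → {5}

3 | 3 ; 5 | 2 ; 6 | 6 ; 8 | 6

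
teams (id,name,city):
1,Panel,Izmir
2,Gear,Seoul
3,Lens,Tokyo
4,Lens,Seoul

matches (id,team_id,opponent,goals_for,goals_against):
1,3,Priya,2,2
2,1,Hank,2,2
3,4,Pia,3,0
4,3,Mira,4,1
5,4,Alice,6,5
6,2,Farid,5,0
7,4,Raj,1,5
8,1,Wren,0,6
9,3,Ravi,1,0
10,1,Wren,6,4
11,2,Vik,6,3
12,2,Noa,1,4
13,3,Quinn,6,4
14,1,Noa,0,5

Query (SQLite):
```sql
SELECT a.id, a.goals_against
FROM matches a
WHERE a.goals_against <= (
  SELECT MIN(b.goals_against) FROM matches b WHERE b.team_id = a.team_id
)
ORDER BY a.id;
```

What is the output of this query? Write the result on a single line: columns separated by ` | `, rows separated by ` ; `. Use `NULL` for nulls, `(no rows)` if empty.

For each matches row a, compute MIN(goals_against) over rows sharing a.team_id.
Keep row a if a.goals_against <= that per-group MIN.
  team_id=1: MIN(goals_against) = 2
  team_id=2: MIN(goals_against) = 0
  team_id=3: MIN(goals_against) = 0
  team_id=4: MIN(goals_against) = 0

2 | 2 ; 3 | 0 ; 6 | 0 ; 9 | 0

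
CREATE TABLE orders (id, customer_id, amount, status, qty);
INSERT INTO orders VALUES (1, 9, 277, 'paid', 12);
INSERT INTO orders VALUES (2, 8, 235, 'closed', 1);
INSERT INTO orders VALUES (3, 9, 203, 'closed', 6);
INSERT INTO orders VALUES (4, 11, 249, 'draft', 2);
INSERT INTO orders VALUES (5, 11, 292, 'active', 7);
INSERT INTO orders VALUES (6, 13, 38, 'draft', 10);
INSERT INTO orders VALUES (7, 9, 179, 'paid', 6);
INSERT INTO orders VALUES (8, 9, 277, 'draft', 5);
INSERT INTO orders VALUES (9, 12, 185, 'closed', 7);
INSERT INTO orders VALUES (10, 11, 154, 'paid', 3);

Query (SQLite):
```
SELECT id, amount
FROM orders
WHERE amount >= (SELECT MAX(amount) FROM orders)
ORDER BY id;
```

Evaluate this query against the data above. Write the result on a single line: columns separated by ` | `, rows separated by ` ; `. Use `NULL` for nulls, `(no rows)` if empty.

5 | 292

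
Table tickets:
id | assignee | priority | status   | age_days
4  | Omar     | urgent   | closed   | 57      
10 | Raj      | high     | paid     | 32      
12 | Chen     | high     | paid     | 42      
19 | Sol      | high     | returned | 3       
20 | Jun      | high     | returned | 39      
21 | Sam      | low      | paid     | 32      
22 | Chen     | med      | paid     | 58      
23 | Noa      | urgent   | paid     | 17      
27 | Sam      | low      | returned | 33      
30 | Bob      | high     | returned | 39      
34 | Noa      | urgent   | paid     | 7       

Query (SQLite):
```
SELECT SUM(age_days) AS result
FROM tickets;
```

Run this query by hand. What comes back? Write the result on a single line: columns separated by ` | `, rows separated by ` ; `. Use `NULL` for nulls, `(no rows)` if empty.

All age_days values: [57, 32, 42, 3, 39, 32, 58, 17, 33, 39, 7].
SUM of non-NULL values = 359.

359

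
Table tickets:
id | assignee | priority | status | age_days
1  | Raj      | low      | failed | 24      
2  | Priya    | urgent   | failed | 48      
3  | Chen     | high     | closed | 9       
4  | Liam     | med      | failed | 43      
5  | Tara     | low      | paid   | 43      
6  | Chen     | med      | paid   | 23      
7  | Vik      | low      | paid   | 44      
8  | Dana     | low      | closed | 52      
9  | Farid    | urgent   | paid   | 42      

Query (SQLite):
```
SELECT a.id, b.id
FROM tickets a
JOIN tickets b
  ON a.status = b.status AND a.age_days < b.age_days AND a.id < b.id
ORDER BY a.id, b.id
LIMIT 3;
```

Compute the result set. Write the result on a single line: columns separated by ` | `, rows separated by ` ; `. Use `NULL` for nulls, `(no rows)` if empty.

Pairs (a,b) with same status, a.age_days < b.age_days, a.id < b.id.
status groups: closed:{3,8} failed:{1,2,4} paid:{5,6,7,9}
Ordered by (a.id, b.id); first 3.

1 | 2 ; 1 | 4 ; 3 | 8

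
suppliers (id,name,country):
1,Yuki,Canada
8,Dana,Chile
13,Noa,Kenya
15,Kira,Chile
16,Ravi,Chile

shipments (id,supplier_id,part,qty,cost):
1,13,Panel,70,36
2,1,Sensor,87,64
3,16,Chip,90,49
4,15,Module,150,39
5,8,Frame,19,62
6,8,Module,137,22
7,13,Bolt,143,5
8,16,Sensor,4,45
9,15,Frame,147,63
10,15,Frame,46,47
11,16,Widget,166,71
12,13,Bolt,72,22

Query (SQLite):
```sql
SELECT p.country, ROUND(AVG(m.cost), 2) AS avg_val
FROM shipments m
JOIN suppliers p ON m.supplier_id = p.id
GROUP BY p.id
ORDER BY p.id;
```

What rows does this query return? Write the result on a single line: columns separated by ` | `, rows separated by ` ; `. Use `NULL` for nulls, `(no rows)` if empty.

Join each shipments row to its suppliers via supplier_id.
Group joined rows by suppliers.id; compute ROUND(AVG(m.cost), 2) per group.
  1: ids {2} → ROUND(AVG(m.cost), 2)=64
  8: ids {5, 6} → ROUND(AVG(m.cost), 2)=42
  13: ids {1, 7, 12} → ROUND(AVG(m.cost), 2)=21
  15: ids {4, 9, 10} → ROUND(AVG(m.cost), 2)=49.67
  16: ids {3, 8, 11} → ROUND(AVG(m.cost), 2)=55

Canada | 64 ; Chile | 42 ; Kenya | 21 ; Chile | 49.67 ; Chile | 55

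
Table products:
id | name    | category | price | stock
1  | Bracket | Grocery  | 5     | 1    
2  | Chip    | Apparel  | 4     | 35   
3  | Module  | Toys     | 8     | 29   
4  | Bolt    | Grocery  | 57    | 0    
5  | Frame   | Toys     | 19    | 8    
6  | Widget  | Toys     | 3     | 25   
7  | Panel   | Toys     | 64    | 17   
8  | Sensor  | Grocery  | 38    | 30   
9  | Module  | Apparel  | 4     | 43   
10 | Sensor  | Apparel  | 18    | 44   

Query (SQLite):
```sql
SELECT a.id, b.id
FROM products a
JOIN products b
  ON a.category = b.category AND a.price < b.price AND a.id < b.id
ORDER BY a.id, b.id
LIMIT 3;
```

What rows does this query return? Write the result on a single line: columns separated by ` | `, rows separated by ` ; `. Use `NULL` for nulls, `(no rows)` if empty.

1 | 4 ; 1 | 8 ; 2 | 10

Pairs (a,b) with same category, a.price < b.price, a.id < b.id.
category groups: Apparel:{2,9,10} Grocery:{1,4,8} Toys:{3,5,6,7}
Ordered by (a.id, b.id); first 3.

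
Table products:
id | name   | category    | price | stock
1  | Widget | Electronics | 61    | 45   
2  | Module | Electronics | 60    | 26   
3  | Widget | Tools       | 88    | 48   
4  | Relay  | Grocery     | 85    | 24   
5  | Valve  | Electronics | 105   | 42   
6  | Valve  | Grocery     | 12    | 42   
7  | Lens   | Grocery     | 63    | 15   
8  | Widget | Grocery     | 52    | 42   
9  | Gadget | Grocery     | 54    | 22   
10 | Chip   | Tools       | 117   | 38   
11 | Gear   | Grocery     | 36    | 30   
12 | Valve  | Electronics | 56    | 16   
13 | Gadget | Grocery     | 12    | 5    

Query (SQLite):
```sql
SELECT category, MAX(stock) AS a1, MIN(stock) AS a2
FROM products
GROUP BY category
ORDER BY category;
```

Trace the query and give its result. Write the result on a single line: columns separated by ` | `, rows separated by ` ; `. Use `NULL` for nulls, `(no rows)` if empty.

Group products by category.
Per group compute: MAX(stock), MIN(stock).
  Electronics: ids {1, 2, 5, 12} → MAX(stock)=45, MIN(stock)=16
  Grocery: ids {4, 6, 7, 8, 9, 11, 13} → MAX(stock)=42, MIN(stock)=5
  Tools: ids {3, 10} → MAX(stock)=48, MIN(stock)=38

Electronics | 45 | 16 ; Grocery | 42 | 5 ; Tools | 48 | 38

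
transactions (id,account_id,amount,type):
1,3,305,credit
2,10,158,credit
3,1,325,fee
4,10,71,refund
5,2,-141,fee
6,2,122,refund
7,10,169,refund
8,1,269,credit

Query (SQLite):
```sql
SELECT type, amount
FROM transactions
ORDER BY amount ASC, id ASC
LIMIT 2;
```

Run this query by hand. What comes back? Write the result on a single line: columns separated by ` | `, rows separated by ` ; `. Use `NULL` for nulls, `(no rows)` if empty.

fee | -141 ; refund | 71

Sort by amount asc, tiebreak id asc: (-141, id=5), (71, id=4), (122, id=6), (158, id=2), (169, id=7) …. Take first 2.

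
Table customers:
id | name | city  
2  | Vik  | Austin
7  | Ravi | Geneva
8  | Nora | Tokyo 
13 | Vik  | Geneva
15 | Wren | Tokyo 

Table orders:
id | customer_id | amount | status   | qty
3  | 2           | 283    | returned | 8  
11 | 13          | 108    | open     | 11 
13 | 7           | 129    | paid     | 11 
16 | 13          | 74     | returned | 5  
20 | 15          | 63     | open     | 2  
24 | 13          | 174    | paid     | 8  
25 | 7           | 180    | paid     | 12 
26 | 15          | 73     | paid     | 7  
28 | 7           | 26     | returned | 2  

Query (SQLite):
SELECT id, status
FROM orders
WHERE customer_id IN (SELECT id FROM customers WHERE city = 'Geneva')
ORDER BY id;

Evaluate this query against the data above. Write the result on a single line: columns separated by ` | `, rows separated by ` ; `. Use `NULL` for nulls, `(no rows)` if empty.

11 | open ; 13 | paid ; 16 | returned ; 24 | paid ; 25 | paid ; 28 | returned

Inner query: customers.id where city = 'Geneva'.
Outer: keep orders rows whose customer_id is in that set.
Inner query → {7, 13}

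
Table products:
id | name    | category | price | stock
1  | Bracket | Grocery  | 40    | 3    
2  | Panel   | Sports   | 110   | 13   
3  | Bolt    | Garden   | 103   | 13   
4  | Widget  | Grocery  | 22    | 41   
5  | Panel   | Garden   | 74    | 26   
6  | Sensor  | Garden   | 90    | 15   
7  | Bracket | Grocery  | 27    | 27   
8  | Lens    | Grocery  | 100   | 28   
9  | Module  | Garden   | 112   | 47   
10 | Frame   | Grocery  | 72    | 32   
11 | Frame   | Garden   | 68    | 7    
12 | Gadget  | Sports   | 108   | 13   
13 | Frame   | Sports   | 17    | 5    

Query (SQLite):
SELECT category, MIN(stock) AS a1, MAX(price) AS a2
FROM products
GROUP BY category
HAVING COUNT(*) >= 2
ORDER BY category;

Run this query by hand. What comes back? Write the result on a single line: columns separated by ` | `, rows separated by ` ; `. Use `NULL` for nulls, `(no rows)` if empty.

Garden | 7 | 112 ; Grocery | 3 | 100 ; Sports | 5 | 110

Group products by category.
Per group compute: MIN(stock), MAX(price).
HAVING: drop groups with fewer than 2 rows.
  Garden: ids {3, 5, 6, 9, 11} → MIN(stock)=7, MAX(price)=112
  Grocery: ids {1, 4, 7, 8, 10} → MIN(stock)=3, MAX(price)=100
  Sports: ids {2, 12, 13} → MIN(stock)=5, MAX(price)=110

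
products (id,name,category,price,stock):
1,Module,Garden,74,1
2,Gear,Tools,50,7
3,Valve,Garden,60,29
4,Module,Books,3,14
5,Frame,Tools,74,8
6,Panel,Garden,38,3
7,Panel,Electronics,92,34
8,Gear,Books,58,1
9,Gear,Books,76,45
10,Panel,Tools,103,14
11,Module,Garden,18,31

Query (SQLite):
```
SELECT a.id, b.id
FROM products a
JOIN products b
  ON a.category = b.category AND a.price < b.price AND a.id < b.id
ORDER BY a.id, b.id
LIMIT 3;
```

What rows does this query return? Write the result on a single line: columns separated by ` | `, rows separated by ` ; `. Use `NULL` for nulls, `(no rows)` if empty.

Pairs (a,b) with same category, a.price < b.price, a.id < b.id.
category groups: Books:{4,8,9} Electronics:{7} Garden:{1,3,6,11} Tools:{2,5,10}
Ordered by (a.id, b.id); first 3.

2 | 5 ; 2 | 10 ; 4 | 8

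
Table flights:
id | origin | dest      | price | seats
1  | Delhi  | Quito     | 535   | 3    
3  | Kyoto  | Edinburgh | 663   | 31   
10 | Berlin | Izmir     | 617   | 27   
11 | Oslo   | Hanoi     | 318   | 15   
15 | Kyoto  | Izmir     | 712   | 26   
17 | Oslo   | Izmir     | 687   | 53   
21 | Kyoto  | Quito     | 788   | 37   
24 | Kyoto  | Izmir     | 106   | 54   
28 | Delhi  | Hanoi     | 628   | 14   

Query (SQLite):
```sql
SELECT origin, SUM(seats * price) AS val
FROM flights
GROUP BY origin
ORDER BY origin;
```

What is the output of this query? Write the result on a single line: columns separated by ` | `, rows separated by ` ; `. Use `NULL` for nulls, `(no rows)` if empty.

For each row compute seats * price.
Group by origin; take SUM of the expression per group.
  Berlin: ids {10} → SUM(seats * price)=16659
  Delhi: ids {1, 28} → SUM(seats * price)=10397
  Kyoto: ids {3, 15, 21, 24} → SUM(seats * price)=73945
  Oslo: ids {11, 17} → SUM(seats * price)=41181

Berlin | 16659 ; Delhi | 10397 ; Kyoto | 73945 ; Oslo | 41181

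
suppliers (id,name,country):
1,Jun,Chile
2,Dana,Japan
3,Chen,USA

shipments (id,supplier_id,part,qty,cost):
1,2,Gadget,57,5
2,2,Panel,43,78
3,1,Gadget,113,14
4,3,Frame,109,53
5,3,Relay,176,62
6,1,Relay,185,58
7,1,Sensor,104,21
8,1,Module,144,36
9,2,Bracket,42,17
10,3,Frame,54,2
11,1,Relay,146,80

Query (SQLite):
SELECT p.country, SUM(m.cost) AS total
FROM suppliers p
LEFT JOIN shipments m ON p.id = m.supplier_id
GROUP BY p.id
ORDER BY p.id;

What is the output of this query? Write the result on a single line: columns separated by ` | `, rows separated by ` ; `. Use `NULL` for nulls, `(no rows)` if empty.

Chile | 209 ; Japan | 100 ; USA | 117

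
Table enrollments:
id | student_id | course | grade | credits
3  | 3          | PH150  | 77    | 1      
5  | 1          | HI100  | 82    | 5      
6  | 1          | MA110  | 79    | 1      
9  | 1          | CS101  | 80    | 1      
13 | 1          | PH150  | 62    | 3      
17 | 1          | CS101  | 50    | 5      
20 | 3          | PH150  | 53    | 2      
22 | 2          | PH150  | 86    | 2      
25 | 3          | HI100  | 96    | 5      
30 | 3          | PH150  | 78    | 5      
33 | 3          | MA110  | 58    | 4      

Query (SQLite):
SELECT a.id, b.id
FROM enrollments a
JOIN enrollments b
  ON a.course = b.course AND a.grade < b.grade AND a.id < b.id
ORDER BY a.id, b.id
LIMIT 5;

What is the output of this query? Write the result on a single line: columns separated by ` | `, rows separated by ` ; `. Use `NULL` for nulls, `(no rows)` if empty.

3 | 22 ; 3 | 30 ; 5 | 25 ; 13 | 22 ; 13 | 30

Pairs (a,b) with same course, a.grade < b.grade, a.id < b.id.
course groups: CS101:{9,17} HI100:{5,25} MA110:{6,33} PH150:{3,13,20,22,30}
Ordered by (a.id, b.id); first 5.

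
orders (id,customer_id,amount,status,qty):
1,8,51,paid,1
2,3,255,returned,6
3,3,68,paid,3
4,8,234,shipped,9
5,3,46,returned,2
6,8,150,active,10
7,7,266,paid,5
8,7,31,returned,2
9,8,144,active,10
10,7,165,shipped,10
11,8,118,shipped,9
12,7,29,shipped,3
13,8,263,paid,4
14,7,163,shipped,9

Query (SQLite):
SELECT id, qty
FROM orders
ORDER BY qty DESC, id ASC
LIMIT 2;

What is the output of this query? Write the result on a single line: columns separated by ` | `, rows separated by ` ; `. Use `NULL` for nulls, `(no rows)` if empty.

Sort by qty desc, tiebreak id asc: (10, id=6), (10, id=9), (10, id=10), (9, id=4), (9, id=11) …. Take first 2.

6 | 10 ; 9 | 10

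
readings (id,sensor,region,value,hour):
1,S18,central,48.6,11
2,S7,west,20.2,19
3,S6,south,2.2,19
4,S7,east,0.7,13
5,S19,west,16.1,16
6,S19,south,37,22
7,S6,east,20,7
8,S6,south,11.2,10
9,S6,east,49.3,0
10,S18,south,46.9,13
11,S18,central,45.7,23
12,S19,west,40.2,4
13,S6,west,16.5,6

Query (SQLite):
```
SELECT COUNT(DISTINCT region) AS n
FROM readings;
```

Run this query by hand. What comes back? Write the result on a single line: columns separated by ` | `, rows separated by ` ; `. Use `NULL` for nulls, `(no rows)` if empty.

4

Count distinct non-NULL region values.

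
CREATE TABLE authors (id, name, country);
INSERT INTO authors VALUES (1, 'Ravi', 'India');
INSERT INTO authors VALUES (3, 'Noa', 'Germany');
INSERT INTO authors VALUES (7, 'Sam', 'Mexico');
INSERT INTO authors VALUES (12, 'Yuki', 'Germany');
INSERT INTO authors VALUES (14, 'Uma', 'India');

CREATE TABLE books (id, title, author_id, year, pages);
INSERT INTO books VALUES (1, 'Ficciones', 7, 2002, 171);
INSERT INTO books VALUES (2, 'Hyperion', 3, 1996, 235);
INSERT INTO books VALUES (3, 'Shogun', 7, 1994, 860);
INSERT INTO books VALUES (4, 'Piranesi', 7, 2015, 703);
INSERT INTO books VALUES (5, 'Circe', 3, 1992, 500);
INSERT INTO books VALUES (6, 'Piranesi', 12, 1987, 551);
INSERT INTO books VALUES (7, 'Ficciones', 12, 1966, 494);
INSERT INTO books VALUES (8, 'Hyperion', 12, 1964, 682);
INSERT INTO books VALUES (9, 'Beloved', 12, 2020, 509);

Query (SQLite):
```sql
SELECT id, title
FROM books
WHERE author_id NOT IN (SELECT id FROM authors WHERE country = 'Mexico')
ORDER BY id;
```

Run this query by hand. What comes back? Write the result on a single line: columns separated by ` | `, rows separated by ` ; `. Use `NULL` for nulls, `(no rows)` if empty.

Inner query: authors.id where country = 'Mexico'.
Outer: keep books rows whose author_id is not in that set.
Inner query → {7}

2 | Hyperion ; 5 | Circe ; 6 | Piranesi ; 7 | Ficciones ; 8 | Hyperion ; 9 | Beloved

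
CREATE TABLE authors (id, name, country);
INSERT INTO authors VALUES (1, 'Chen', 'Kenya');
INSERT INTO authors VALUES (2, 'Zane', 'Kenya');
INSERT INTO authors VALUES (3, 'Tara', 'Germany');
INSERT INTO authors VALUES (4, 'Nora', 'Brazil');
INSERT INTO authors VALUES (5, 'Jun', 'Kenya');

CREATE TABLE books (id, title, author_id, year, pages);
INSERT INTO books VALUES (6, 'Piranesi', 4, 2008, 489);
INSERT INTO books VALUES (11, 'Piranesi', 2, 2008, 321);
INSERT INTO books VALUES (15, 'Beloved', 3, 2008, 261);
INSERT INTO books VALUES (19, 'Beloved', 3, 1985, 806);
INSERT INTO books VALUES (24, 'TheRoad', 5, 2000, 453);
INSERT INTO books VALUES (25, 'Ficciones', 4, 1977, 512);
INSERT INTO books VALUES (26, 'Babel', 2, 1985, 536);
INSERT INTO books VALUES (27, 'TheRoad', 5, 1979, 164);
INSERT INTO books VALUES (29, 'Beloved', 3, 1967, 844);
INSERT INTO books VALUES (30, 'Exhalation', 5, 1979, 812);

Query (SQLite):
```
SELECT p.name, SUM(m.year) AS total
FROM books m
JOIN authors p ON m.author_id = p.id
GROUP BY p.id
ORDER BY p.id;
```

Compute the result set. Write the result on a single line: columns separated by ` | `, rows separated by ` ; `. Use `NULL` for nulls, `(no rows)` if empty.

Zane | 3993 ; Tara | 5960 ; Nora | 3985 ; Jun | 5958

Join each books row to its authors via author_id.
Group joined rows by authors.id; compute SUM(m.year) per group.
  2: ids {11, 26} → SUM(m.year)=3993
  3: ids {15, 19, 29} → SUM(m.year)=5960
  4: ids {6, 25} → SUM(m.year)=3985
  5: ids {24, 27, 30} → SUM(m.year)=5958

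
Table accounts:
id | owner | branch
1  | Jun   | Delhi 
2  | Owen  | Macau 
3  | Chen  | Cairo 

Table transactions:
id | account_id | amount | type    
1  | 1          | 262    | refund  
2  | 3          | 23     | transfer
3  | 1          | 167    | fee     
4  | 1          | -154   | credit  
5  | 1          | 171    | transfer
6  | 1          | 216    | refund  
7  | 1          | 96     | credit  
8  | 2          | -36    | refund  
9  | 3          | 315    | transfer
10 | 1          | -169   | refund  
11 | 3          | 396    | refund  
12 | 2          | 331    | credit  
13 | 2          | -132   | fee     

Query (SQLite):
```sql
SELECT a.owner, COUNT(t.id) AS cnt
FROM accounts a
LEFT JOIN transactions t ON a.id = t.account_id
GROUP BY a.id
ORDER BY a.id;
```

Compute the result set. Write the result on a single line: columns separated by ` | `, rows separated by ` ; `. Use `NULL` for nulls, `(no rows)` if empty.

Jun | 7 ; Owen | 3 ; Chen | 3

LEFT JOIN keeps every accounts row; unmatched ones get NULL for transactions columns.
Group by accounts.id and compute COUNT(t.id). COUNT(col) of an all-NULL group is 0.
  1: ids {1, 3, 4, 5, 6, 7, 10} → COUNT(t.id)=7
  2: ids {8, 12, 13} → COUNT(t.id)=3
  3: ids {2, 9, 11} → COUNT(t.id)=3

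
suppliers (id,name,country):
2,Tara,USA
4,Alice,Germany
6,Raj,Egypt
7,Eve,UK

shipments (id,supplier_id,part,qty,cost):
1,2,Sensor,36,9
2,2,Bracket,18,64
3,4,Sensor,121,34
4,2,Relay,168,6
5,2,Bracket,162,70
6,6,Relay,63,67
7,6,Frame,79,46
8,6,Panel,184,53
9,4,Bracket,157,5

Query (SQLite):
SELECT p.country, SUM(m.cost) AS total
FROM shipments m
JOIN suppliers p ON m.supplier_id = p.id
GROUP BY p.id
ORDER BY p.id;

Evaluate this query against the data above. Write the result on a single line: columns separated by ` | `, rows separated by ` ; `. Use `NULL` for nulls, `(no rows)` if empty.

USA | 149 ; Germany | 39 ; Egypt | 166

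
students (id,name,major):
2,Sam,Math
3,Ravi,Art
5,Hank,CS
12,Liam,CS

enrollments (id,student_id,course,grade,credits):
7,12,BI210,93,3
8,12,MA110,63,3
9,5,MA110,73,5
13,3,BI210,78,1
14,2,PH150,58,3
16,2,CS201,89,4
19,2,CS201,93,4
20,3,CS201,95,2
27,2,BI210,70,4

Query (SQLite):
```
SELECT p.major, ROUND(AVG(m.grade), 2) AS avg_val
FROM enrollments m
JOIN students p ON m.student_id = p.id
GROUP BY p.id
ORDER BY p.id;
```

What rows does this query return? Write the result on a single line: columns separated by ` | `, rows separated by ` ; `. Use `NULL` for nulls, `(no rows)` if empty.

Join each enrollments row to its students via student_id.
Group joined rows by students.id; compute ROUND(AVG(m.grade), 2) per group.
  2: ids {14, 16, 19, 27} → ROUND(AVG(m.grade), 2)=77.5
  3: ids {13, 20} → ROUND(AVG(m.grade), 2)=86.5
  5: ids {9} → ROUND(AVG(m.grade), 2)=73
  12: ids {7, 8} → ROUND(AVG(m.grade), 2)=78

Math | 77.5 ; Art | 86.5 ; CS | 73 ; CS | 78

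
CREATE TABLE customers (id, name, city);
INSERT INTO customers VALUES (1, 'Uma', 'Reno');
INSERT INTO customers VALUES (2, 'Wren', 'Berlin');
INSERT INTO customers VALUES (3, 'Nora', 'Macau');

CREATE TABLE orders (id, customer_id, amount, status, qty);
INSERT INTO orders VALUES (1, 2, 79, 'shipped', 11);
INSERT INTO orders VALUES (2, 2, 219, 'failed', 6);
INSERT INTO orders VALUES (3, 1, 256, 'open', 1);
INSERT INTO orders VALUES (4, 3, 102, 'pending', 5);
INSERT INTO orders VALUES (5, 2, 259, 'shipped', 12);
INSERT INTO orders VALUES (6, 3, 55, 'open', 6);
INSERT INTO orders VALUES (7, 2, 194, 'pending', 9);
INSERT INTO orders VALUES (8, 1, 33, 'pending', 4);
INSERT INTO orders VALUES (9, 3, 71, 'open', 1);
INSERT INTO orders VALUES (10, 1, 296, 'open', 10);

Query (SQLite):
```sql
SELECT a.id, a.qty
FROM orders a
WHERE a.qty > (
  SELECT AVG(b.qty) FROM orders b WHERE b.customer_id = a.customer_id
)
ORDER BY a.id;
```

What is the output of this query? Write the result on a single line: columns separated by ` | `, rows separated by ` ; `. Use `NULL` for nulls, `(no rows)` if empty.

For each orders row a, compute AVG(qty) over rows sharing a.customer_id.
Keep row a if a.qty > that per-group AVG.
  customer_id=1: AVG(qty) = 5.0
  customer_id=2: AVG(qty) = 9.5
  customer_id=3: AVG(qty) = 4.0

1 | 11 ; 4 | 5 ; 5 | 12 ; 6 | 6 ; 10 | 10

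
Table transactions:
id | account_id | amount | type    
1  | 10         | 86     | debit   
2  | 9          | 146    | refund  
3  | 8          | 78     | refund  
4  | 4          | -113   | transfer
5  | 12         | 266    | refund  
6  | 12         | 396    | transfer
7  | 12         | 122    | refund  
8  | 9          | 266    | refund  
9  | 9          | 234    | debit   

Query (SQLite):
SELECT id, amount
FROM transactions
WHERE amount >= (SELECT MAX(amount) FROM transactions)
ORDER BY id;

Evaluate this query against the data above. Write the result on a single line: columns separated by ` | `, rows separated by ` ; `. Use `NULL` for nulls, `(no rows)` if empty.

Scalar subquery: MAX(amount) over all transactions rows = 396.
Keep rows where amount >= that value.

6 | 396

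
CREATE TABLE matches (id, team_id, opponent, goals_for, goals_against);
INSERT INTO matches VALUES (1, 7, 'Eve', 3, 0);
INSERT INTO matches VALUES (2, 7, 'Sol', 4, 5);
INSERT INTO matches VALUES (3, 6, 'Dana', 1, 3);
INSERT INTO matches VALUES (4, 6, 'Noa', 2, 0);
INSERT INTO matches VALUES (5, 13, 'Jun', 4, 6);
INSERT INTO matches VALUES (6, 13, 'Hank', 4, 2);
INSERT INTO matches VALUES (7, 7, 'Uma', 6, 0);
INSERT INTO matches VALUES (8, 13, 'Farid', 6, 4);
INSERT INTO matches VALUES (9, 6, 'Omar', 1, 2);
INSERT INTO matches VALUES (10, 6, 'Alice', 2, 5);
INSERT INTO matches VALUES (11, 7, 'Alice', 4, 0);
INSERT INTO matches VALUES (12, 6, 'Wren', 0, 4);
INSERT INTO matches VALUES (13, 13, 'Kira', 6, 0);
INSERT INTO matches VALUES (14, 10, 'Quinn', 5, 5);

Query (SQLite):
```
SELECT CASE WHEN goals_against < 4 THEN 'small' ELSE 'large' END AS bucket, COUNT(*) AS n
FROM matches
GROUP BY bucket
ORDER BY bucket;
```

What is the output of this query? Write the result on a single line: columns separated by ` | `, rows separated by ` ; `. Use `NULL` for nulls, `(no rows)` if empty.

large | 6 ; small | 8

Bucket rows by goals_against < 4 → 'small' else 'large'; count each bucket.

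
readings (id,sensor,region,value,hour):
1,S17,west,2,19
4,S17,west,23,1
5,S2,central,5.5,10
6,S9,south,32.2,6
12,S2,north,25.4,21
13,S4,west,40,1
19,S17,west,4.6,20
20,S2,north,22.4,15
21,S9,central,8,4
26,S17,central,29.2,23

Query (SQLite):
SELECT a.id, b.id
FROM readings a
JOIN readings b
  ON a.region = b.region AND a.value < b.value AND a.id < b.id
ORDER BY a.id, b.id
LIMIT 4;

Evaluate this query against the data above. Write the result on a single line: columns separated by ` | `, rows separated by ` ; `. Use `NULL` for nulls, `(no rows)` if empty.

1 | 4 ; 1 | 13 ; 1 | 19 ; 4 | 13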